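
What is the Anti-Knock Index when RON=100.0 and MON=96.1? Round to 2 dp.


AKI = (RON + MON) / 2
AKI = (100.0 + 96.1) / 2
AKI = 196.1 / 2 = 98.05


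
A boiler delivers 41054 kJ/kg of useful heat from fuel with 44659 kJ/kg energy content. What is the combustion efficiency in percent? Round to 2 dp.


Efficiency = (Q_useful / Q_fuel) * 100
Efficiency = (41054 / 44659) * 100
Efficiency = 0.9193 * 100 = 91.93%


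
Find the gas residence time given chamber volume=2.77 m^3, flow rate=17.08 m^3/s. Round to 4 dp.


tau = V / Q_flow
tau = 2.77 / 17.08 = 0.1622 s


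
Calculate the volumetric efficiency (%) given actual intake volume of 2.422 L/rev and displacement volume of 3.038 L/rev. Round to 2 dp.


eta_v = (V_actual / V_disp) * 100
Ratio = 2.422 / 3.038 = 0.7972
eta_v = 0.7972 * 100 = 79.72%


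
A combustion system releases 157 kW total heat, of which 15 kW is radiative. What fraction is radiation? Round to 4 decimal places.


f_rad = Q_rad / Q_total
f_rad = 15 / 157 = 0.0955


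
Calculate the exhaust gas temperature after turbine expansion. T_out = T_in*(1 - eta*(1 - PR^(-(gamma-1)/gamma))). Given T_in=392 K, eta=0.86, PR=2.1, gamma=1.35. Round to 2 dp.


T_out = T_in * (1 - eta * (1 - PR^(-(gamma-1)/gamma)))
Exponent = -(1.35-1)/1.35 = -0.25925926
PR^exp = 2.1^(-0.25925926) = 0.82501466
Factor = 1 - 0.86*(1 - 0.82501466) = 0.84951261
T_out = 392 * 0.84951261 = 333.01 K


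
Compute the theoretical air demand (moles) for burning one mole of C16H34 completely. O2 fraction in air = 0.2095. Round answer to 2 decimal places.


Balanced combustion: C16H34 + 24.5 O2 -> 16 CO2 + 17 H2O
O2 needed = C + H/4 = 16 + 34/4 = 24.50 moles
Air moles = O2 / 0.2095 = 24.50 / 0.2095 = 116.95 moles air


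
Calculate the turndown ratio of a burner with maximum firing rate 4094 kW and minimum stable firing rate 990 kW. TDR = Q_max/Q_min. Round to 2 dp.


TDR = Q_max / Q_min
TDR = 4094 / 990 = 4.14


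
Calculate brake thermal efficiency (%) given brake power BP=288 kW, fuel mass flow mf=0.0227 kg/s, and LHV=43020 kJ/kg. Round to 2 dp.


eta_BTE = (BP / (mf * LHV)) * 100
Denominator = 0.0227 * 43020 = 976.5540 kW
eta_BTE = (288 / 976.5540) * 100 = 29.49%


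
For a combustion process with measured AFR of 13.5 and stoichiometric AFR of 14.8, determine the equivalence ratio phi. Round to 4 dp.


phi = AFR_stoich / AFR_actual
phi = 14.8 / 13.5 = 1.0963


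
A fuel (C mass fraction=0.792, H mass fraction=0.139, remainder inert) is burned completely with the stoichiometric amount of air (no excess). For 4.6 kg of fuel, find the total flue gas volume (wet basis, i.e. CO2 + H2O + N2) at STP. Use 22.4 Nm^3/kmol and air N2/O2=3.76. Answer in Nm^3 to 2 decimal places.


Per kg fuel: CO2 = (C/12 kmol)*22.4 = (0.792/12)*22.4 = 1.47840 Nm^3
Per kg fuel: H2O = (H/2 kmol)*22.4 = (0.139/2)*22.4 = 1.55680 Nm^3
O2 needed per kg fuel = C/12 + H/4 = 0.792/12 + 0.139/4 = 0.10075000 kmol
Per kg fuel: N2 = O2*3.76*22.4 = 0.10075000*3.76*22.4 = 8.48557 Nm^3
Total per kg = 1.47840 + 1.55680 + 8.48557 = 11.52077 Nm^3
Total = 11.52077 * 4.6 = 53.00 Nm^3


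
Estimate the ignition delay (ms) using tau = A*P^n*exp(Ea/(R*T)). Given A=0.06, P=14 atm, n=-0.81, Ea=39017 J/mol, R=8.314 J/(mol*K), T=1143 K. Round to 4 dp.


tau = A * P^n * exp(Ea/(R*T))
P^n = 14^(-0.81) = 0.11793326
Ea/(R*T) = 39017/(8.314*1143) = 4.105798
exp(Ea/(R*T)) = 60.691182
tau = 0.06 * 0.11793326 * 60.691182 = 0.4295 ms


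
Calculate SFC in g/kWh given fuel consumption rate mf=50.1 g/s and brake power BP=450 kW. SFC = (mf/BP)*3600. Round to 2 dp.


SFC = (mf / BP) * 3600
Rate = 50.1 / 450 = 0.111333 g/(s*kW)
SFC = 0.111333 * 3600 = 400.80 g/kWh


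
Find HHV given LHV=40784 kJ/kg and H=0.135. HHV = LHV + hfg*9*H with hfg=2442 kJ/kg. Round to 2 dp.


HHV = LHV + hfg * 9 * H
Water addition = 2442 * 9 * 0.135 = 2967.030 kJ/kg
HHV = 40784 + 2967.030 = 43751.03 kJ/kg


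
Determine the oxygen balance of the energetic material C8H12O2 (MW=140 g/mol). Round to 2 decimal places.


OB = -1600 * (2C + H/2 - O) / MW
Inner = 2*8 + 12/2 - 2 = 20.00
OB = -1600 * 20.00 / 140 = -228.57%


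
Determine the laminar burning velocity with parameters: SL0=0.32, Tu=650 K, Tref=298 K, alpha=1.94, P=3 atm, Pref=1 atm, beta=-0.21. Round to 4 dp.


SL = SL0 * (Tu/Tref)^alpha * (P/Pref)^beta
T ratio = 650/298 = 2.18120805
(T ratio)^alpha = 2.18120805^1.94 = 4.540173
(P/Pref)^beta = 3^(-0.21) = 0.793971
SL = 0.32 * 4.540173 * 0.793971 = 1.1535 m/s


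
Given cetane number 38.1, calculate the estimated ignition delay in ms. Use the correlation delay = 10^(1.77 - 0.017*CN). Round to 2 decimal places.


delay = 10^(1.77 - 0.017*CN)
Exponent = 1.77 - 0.017*38.1 = 1.1223
delay = 10^1.1223 = 13.25 ms


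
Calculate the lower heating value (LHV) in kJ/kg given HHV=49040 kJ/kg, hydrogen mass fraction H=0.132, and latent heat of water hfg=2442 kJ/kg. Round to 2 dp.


LHV = HHV - hfg * 9 * H
Water correction = 2442 * 9 * 0.132 = 2901.096 kJ/kg
LHV = 49040 - 2901.096 = 46138.90 kJ/kg


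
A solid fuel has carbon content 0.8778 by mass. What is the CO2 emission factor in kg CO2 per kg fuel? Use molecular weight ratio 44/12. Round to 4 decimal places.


EF = C_frac * (M_CO2 / M_C)
EF = 0.8778 * (44/12)
EF = 0.8778 * 3.666667 = 3.2186 kg_CO2/kg_fuel


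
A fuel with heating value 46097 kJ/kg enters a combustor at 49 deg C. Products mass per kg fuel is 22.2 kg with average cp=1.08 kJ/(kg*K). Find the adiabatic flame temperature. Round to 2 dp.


T_ad = T_in + Hc / (m_p * cp)
Denominator = 22.2 * 1.08 = 23.9760
Temperature rise = 46097 / 23.9760 = 1922.63 K
T_ad = 49 + 1922.63 = 1971.63 deg C


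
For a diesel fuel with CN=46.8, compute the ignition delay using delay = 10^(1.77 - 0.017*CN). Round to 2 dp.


delay = 10^(1.77 - 0.017*CN)
Exponent = 1.77 - 0.017*46.8 = 0.9744
delay = 10^0.9744 = 9.43 ms


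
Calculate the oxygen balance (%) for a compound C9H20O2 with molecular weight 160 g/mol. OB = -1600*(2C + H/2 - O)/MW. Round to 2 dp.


OB = -1600 * (2C + H/2 - O) / MW
Inner = 2*9 + 20/2 - 2 = 26.00
OB = -1600 * 26.00 / 160 = -260.00%


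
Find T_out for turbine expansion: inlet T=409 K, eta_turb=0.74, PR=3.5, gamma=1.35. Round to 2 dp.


T_out = T_in * (1 - eta * (1 - PR^(-(gamma-1)/gamma)))
Exponent = -(1.35-1)/1.35 = -0.25925926
PR^exp = 3.5^(-0.25925926) = 0.72267881
Factor = 1 - 0.74*(1 - 0.72267881) = 0.79478232
T_out = 409 * 0.79478232 = 325.07 K


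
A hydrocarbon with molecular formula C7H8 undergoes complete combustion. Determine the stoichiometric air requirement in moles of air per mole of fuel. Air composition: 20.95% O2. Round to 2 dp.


Balanced combustion: C7H8 + 9 O2 -> 7 CO2 + 4 H2O
O2 needed = C + H/4 = 7 + 8/4 = 9.00 moles
Air moles = O2 / 0.2095 = 9.00 / 0.2095 = 42.96 moles air


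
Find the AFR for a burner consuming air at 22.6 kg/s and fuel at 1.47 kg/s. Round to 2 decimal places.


AFR = m_air / m_fuel
AFR = 22.6 / 1.47 = 15.37


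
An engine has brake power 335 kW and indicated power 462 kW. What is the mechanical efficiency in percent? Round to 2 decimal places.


eta_mech = (BP / IP) * 100
Ratio = 335 / 462 = 0.7251
eta_mech = 0.7251 * 100 = 72.51%


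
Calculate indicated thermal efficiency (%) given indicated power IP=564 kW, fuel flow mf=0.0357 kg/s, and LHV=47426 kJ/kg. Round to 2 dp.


eta_ith = (IP / (mf * LHV)) * 100
Denominator = 0.0357 * 47426 = 1693.1082 kW
eta_ith = (564 / 1693.1082) * 100 = 33.31%


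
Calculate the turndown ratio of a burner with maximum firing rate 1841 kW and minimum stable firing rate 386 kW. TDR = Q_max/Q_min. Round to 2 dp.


TDR = Q_max / Q_min
TDR = 1841 / 386 = 4.77


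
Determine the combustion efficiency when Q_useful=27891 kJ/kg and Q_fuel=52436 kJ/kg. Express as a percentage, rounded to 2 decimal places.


Efficiency = (Q_useful / Q_fuel) * 100
Efficiency = (27891 / 52436) * 100
Efficiency = 0.5319 * 100 = 53.19%


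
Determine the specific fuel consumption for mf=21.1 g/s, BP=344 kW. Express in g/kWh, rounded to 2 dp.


SFC = (mf / BP) * 3600
Rate = 21.1 / 344 = 0.061337 g/(s*kW)
SFC = 0.061337 * 3600 = 220.81 g/kWh


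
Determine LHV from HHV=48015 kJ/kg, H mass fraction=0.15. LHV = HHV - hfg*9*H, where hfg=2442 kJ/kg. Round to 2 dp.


LHV = HHV - hfg * 9 * H
Water correction = 2442 * 9 * 0.15 = 3296.700 kJ/kg
LHV = 48015 - 3296.700 = 44718.30 kJ/kg


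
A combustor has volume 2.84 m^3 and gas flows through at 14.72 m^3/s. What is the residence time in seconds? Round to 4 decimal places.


tau = V / Q_flow
tau = 2.84 / 14.72 = 0.1929 s


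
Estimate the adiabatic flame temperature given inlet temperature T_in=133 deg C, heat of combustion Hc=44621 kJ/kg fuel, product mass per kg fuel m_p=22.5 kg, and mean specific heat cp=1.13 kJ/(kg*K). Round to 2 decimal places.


T_ad = T_in + Hc / (m_p * cp)
Denominator = 22.5 * 1.13 = 25.4250
Temperature rise = 44621 / 25.4250 = 1755.00 K
T_ad = 133 + 1755.00 = 1888.00 deg C


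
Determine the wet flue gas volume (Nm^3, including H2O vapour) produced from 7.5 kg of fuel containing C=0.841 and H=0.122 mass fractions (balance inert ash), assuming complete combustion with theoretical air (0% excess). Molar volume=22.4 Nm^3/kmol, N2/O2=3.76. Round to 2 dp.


Per kg fuel: CO2 = (C/12 kmol)*22.4 = (0.841/12)*22.4 = 1.56987 Nm^3
Per kg fuel: H2O = (H/2 kmol)*22.4 = (0.122/2)*22.4 = 1.36640 Nm^3
O2 needed per kg fuel = C/12 + H/4 = 0.841/12 + 0.122/4 = 0.10058333 kmol
Per kg fuel: N2 = O2*3.76*22.4 = 0.10058333*3.76*22.4 = 8.47153 Nm^3
Total per kg = 1.56987 + 1.36640 + 8.47153 = 11.40780 Nm^3
Total = 11.40780 * 7.5 = 85.56 Nm^3


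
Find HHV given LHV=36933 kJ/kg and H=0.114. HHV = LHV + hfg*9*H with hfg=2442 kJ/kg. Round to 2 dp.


HHV = LHV + hfg * 9 * H
Water addition = 2442 * 9 * 0.114 = 2505.492 kJ/kg
HHV = 36933 + 2505.492 = 39438.49 kJ/kg


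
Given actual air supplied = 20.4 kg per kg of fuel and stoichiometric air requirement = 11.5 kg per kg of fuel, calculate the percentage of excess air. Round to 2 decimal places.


Excess air = actual - stoichiometric = 20.4 - 11.5 = 8.90 kg/kg fuel
Excess air % = (excess / stoich) * 100 = (8.90 / 11.5) * 100 = 77.39%


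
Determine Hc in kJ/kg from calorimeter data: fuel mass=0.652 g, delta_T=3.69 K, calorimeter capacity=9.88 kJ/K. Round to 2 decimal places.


Hc = C_cal * delta_T / m_fuel
Q_released = 9.88 * 3.69 = 36.4572 kJ
m_fuel = 0.652 g = 0.652/1000 kg = 0.000652 kg
Hc = 36.4572 / 0.000652 = 55915.95 kJ/kg


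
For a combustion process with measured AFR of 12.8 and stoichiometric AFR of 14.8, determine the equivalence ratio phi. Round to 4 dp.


phi = AFR_stoich / AFR_actual
phi = 14.8 / 12.8 = 1.1563


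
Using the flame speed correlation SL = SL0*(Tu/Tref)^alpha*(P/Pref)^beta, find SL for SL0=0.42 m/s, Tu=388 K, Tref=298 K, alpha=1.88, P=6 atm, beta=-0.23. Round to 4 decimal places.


SL = SL0 * (Tu/Tref)^alpha * (P/Pref)^beta
T ratio = 388/298 = 1.30201342
(T ratio)^alpha = 1.30201342^1.88 = 1.642393
(P/Pref)^beta = 6^(-0.23) = 0.662255
SL = 0.42 * 1.642393 * 0.662255 = 0.4568 m/s


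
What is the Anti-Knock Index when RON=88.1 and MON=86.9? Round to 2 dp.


AKI = (RON + MON) / 2
AKI = (88.1 + 86.9) / 2
AKI = 175.0 / 2 = 87.50


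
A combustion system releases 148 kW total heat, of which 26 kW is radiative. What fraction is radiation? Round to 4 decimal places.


f_rad = Q_rad / Q_total
f_rad = 26 / 148 = 0.1757


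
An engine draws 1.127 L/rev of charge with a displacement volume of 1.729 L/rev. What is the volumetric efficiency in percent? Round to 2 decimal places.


eta_v = (V_actual / V_disp) * 100
Ratio = 1.127 / 1.729 = 0.6518
eta_v = 0.6518 * 100 = 65.18%


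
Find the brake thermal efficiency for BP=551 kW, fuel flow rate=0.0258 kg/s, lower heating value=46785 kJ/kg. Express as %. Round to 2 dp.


eta_BTE = (BP / (mf * LHV)) * 100
Denominator = 0.0258 * 46785 = 1207.0530 kW
eta_BTE = (551 / 1207.0530) * 100 = 45.65%


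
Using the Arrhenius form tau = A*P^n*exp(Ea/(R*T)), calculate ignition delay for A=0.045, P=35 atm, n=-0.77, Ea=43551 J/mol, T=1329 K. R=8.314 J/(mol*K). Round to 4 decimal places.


tau = A * P^n * exp(Ea/(R*T))
P^n = 35^(-0.77) = 0.06472434
Ea/(R*T) = 43551/(8.314*1329) = 3.941515
exp(Ea/(R*T)) = 51.496535
tau = 0.045 * 0.06472434 * 51.496535 = 0.1500 ms


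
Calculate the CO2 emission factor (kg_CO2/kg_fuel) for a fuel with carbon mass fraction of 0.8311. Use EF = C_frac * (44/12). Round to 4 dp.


EF = C_frac * (M_CO2 / M_C)
EF = 0.8311 * (44/12)
EF = 0.8311 * 3.666667 = 3.0474 kg_CO2/kg_fuel


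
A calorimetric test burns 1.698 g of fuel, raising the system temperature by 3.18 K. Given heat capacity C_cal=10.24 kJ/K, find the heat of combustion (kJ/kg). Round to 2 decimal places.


Hc = C_cal * delta_T / m_fuel
Q_released = 10.24 * 3.18 = 32.5632 kJ
m_fuel = 1.698 g = 1.698/1000 kg = 0.001698 kg
Hc = 32.5632 / 0.001698 = 19177.39 kJ/kg


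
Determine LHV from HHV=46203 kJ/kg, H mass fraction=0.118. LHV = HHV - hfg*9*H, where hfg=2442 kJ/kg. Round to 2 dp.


LHV = HHV - hfg * 9 * H
Water correction = 2442 * 9 * 0.118 = 2593.404 kJ/kg
LHV = 46203 - 2593.404 = 43609.60 kJ/kg


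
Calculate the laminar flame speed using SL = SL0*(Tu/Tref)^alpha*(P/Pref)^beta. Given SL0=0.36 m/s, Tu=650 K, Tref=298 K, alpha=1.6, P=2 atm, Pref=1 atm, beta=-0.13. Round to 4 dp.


SL = SL0 * (Tu/Tref)^alpha * (P/Pref)^beta
T ratio = 650/298 = 2.18120805
(T ratio)^alpha = 2.18120805^1.6 = 3.482694
(P/Pref)^beta = 2^(-0.13) = 0.913831
SL = 0.36 * 3.482694 * 0.913831 = 1.1457 m/s


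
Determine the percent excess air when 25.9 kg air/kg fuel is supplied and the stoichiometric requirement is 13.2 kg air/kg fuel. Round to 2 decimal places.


Excess air = actual - stoichiometric = 25.9 - 13.2 = 12.70 kg/kg fuel
Excess air % = (excess / stoich) * 100 = (12.70 / 13.2) * 100 = 96.21%


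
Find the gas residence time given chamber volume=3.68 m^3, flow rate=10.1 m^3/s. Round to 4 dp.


tau = V / Q_flow
tau = 3.68 / 10.1 = 0.3644 s


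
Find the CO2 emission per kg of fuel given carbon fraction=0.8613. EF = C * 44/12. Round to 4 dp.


EF = C_frac * (M_CO2 / M_C)
EF = 0.8613 * (44/12)
EF = 0.8613 * 3.666667 = 3.1581 kg_CO2/kg_fuel


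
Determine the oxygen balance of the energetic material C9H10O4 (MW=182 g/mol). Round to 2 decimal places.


OB = -1600 * (2C + H/2 - O) / MW
Inner = 2*9 + 10/2 - 4 = 19.00
OB = -1600 * 19.00 / 182 = -167.03%


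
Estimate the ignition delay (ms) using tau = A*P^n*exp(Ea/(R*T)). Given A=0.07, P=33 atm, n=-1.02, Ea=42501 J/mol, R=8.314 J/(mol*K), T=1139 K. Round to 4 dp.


tau = A * P^n * exp(Ea/(R*T))
P^n = 33^(-1.02) = 0.02825633
Ea/(R*T) = 42501/(8.314*1139) = 4.488130
exp(Ea/(R*T)) = 88.954923
tau = 0.07 * 0.02825633 * 88.954923 = 0.1759 ms


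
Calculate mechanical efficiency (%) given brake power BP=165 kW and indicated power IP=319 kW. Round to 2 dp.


eta_mech = (BP / IP) * 100
Ratio = 165 / 319 = 0.5172
eta_mech = 0.5172 * 100 = 51.72%


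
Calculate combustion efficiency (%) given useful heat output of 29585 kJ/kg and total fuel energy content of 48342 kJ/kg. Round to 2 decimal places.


Efficiency = (Q_useful / Q_fuel) * 100
Efficiency = (29585 / 48342) * 100
Efficiency = 0.6120 * 100 = 61.20%


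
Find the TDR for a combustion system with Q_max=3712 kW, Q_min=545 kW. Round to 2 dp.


TDR = Q_max / Q_min
TDR = 3712 / 545 = 6.81


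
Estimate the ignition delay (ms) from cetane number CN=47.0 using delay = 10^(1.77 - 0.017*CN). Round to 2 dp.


delay = 10^(1.77 - 0.017*CN)
Exponent = 1.77 - 0.017*47.0 = 0.9710
delay = 10^0.9710 = 9.35 ms


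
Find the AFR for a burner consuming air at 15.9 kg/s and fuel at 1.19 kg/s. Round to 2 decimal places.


AFR = m_air / m_fuel
AFR = 15.9 / 1.19 = 13.36


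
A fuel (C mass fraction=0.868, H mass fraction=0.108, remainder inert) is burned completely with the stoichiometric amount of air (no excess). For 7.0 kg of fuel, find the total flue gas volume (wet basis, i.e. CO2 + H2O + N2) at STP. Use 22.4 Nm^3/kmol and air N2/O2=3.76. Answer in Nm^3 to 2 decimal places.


Per kg fuel: CO2 = (C/12 kmol)*22.4 = (0.868/12)*22.4 = 1.62027 Nm^3
Per kg fuel: H2O = (H/2 kmol)*22.4 = (0.108/2)*22.4 = 1.20960 Nm^3
O2 needed per kg fuel = C/12 + H/4 = 0.868/12 + 0.108/4 = 0.09933333 kmol
Per kg fuel: N2 = O2*3.76*22.4 = 0.09933333*3.76*22.4 = 8.36625 Nm^3
Total per kg = 1.62027 + 1.20960 + 8.36625 = 11.19612 Nm^3
Total = 11.19612 * 7.0 = 78.37 Nm^3


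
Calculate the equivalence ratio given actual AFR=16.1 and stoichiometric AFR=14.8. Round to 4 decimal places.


phi = AFR_stoich / AFR_actual
phi = 14.8 / 16.1 = 0.9193


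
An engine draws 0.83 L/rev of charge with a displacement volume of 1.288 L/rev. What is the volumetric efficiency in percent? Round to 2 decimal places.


eta_v = (V_actual / V_disp) * 100
Ratio = 0.83 / 1.288 = 0.6444
eta_v = 0.6444 * 100 = 64.44%


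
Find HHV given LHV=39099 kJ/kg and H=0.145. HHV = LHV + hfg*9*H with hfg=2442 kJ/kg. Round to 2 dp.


HHV = LHV + hfg * 9 * H
Water addition = 2442 * 9 * 0.145 = 3186.810 kJ/kg
HHV = 39099 + 3186.810 = 42285.81 kJ/kg


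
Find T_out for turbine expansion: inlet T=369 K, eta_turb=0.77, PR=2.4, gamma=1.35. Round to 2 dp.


T_out = T_in * (1 - eta * (1 - PR^(-(gamma-1)/gamma)))
Exponent = -(1.35-1)/1.35 = -0.25925926
PR^exp = 2.4^(-0.25925926) = 0.79694200
Factor = 1 - 0.77*(1 - 0.79694200) = 0.84364534
T_out = 369 * 0.84364534 = 311.31 K


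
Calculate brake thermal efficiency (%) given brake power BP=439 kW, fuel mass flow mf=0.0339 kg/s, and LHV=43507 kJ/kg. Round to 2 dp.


eta_BTE = (BP / (mf * LHV)) * 100
Denominator = 0.0339 * 43507 = 1474.8873 kW
eta_BTE = (439 / 1474.8873) * 100 = 29.76%


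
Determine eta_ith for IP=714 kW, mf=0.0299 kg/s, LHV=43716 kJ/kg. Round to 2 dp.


eta_ith = (IP / (mf * LHV)) * 100
Denominator = 0.0299 * 43716 = 1307.1084 kW
eta_ith = (714 / 1307.1084) * 100 = 54.62%


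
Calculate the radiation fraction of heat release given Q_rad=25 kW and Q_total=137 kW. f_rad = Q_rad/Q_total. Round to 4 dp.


f_rad = Q_rad / Q_total
f_rad = 25 / 137 = 0.1825


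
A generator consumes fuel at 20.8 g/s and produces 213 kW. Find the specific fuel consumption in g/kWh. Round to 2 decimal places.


SFC = (mf / BP) * 3600
Rate = 20.8 / 213 = 0.097653 g/(s*kW)
SFC = 0.097653 * 3600 = 351.55 g/kWh


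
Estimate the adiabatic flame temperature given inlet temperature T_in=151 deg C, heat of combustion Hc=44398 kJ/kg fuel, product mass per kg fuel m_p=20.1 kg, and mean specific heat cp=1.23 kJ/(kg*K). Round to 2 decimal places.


T_ad = T_in + Hc / (m_p * cp)
Denominator = 20.1 * 1.23 = 24.7230
Temperature rise = 44398 / 24.7230 = 1795.82 K
T_ad = 151 + 1795.82 = 1946.82 deg C


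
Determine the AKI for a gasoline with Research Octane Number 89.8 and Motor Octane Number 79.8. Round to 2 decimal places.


AKI = (RON + MON) / 2
AKI = (89.8 + 79.8) / 2
AKI = 169.6 / 2 = 84.80


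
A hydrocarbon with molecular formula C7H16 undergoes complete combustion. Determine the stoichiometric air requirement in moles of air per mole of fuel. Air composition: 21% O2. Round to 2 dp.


Balanced combustion: C7H16 + 11 O2 -> 7 CO2 + 8 H2O
O2 needed = C + H/4 = 7 + 16/4 = 11.00 moles
Air moles = O2 / 0.21 = 11.00 / 0.21 = 52.38 moles air


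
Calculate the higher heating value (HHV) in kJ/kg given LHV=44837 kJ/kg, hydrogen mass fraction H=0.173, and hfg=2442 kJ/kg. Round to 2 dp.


HHV = LHV + hfg * 9 * H
Water addition = 2442 * 9 * 0.173 = 3802.194 kJ/kg
HHV = 44837 + 3802.194 = 48639.19 kJ/kg


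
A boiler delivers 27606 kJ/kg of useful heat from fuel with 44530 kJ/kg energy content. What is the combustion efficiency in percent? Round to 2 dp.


Efficiency = (Q_useful / Q_fuel) * 100
Efficiency = (27606 / 44530) * 100
Efficiency = 0.6199 * 100 = 61.99%


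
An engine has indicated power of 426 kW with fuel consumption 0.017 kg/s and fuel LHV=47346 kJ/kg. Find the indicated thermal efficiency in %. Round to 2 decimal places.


eta_ith = (IP / (mf * LHV)) * 100
Denominator = 0.017 * 47346 = 804.8820 kW
eta_ith = (426 / 804.8820) * 100 = 52.93%


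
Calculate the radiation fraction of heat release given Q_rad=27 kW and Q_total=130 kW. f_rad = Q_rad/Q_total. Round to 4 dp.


f_rad = Q_rad / Q_total
f_rad = 27 / 130 = 0.2077


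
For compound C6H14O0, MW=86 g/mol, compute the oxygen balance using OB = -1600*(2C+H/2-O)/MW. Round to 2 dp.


OB = -1600 * (2C + H/2 - O) / MW
Inner = 2*6 + 14/2 - 0 = 19.00
OB = -1600 * 19.00 / 86 = -353.49%


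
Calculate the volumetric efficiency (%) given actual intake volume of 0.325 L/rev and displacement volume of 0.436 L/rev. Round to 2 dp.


eta_v = (V_actual / V_disp) * 100
Ratio = 0.325 / 0.436 = 0.7454
eta_v = 0.7454 * 100 = 74.54%


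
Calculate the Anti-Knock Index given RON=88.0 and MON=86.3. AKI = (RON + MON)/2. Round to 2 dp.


AKI = (RON + MON) / 2
AKI = (88.0 + 86.3) / 2
AKI = 174.3 / 2 = 87.15


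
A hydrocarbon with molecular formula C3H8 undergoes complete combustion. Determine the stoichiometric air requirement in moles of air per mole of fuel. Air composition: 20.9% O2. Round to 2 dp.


Balanced combustion: C3H8 + 5 O2 -> 3 CO2 + 4 H2O
O2 needed = C + H/4 = 3 + 8/4 = 5.00 moles
Air moles = O2 / 0.209 = 5.00 / 0.209 = 23.92 moles air


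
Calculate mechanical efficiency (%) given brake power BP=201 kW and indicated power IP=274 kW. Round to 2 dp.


eta_mech = (BP / IP) * 100
Ratio = 201 / 274 = 0.7336
eta_mech = 0.7336 * 100 = 73.36%


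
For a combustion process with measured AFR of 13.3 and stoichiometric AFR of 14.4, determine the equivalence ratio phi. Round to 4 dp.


phi = AFR_stoich / AFR_actual
phi = 14.4 / 13.3 = 1.0827


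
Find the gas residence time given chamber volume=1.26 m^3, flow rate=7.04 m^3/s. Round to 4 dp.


tau = V / Q_flow
tau = 1.26 / 7.04 = 0.1790 s


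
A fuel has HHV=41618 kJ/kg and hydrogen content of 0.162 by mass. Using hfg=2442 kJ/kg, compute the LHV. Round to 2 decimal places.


LHV = HHV - hfg * 9 * H
Water correction = 2442 * 9 * 0.162 = 3560.436 kJ/kg
LHV = 41618 - 3560.436 = 38057.56 kJ/kg


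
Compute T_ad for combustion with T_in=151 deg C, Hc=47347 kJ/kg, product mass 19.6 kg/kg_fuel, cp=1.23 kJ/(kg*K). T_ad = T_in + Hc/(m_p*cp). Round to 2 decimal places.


T_ad = T_in + Hc / (m_p * cp)
Denominator = 19.6 * 1.23 = 24.1080
Temperature rise = 47347 / 24.1080 = 1963.95 K
T_ad = 151 + 1963.95 = 2114.95 deg C


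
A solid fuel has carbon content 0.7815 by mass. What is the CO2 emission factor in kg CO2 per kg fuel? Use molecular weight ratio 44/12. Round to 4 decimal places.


EF = C_frac * (M_CO2 / M_C)
EF = 0.7815 * (44/12)
EF = 0.7815 * 3.666667 = 2.8655 kg_CO2/kg_fuel


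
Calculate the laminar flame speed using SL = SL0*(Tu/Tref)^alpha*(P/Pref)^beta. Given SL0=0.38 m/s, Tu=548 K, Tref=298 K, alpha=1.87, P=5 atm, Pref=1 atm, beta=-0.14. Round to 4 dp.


SL = SL0 * (Tu/Tref)^alpha * (P/Pref)^beta
T ratio = 548/298 = 1.83892617
(T ratio)^alpha = 1.83892617^1.87 = 3.124174
(P/Pref)^beta = 5^(-0.14) = 0.798260
SL = 0.38 * 3.124174 * 0.798260 = 0.9477 m/s


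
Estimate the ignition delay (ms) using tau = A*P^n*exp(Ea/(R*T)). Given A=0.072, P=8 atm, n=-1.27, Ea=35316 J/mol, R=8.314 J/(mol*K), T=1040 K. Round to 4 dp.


tau = A * P^n * exp(Ea/(R*T))
P^n = 8^(-1.27) = 0.07129773
Ea/(R*T) = 35316/(8.314*1040) = 4.084399
exp(Ea/(R*T)) = 59.406217
tau = 0.072 * 0.07129773 * 59.406217 = 0.3050 ms


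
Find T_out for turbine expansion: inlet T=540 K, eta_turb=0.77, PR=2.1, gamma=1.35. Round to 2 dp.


T_out = T_in * (1 - eta * (1 - PR^(-(gamma-1)/gamma)))
Exponent = -(1.35-1)/1.35 = -0.25925926
PR^exp = 2.1^(-0.25925926) = 0.82501466
Factor = 1 - 0.77*(1 - 0.82501466) = 0.86526129
T_out = 540 * 0.86526129 = 467.24 K


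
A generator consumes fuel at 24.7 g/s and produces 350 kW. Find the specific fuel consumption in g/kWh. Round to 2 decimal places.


SFC = (mf / BP) * 3600
Rate = 24.7 / 350 = 0.070571 g/(s*kW)
SFC = 0.070571 * 3600 = 254.06 g/kWh


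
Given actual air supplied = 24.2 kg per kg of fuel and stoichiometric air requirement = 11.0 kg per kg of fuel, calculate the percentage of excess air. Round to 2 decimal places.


Excess air = actual - stoichiometric = 24.2 - 11.0 = 13.20 kg/kg fuel
Excess air % = (excess / stoich) * 100 = (13.20 / 11.0) * 100 = 120.00%


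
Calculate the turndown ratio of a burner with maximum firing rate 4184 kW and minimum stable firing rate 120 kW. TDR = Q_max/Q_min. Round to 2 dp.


TDR = Q_max / Q_min
TDR = 4184 / 120 = 34.87


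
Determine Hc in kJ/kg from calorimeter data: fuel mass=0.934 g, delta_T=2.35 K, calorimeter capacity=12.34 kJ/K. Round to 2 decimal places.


Hc = C_cal * delta_T / m_fuel
Q_released = 12.34 * 2.35 = 28.9990 kJ
m_fuel = 0.934 g = 0.934/1000 kg = 0.000934 kg
Hc = 28.9990 / 0.000934 = 31048.18 kJ/kg


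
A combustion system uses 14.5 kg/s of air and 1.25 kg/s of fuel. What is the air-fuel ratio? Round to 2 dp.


AFR = m_air / m_fuel
AFR = 14.5 / 1.25 = 11.60


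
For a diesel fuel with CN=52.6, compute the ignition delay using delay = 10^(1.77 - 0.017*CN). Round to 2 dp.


delay = 10^(1.77 - 0.017*CN)
Exponent = 1.77 - 0.017*52.6 = 0.8758
delay = 10^0.8758 = 7.51 ms


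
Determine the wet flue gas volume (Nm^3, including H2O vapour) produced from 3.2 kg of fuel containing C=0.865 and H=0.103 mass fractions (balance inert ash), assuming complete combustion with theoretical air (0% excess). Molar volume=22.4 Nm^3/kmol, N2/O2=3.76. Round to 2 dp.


Per kg fuel: CO2 = (C/12 kmol)*22.4 = (0.865/12)*22.4 = 1.61467 Nm^3
Per kg fuel: H2O = (H/2 kmol)*22.4 = (0.103/2)*22.4 = 1.15360 Nm^3
O2 needed per kg fuel = C/12 + H/4 = 0.865/12 + 0.103/4 = 0.09783333 kmol
Per kg fuel: N2 = O2*3.76*22.4 = 0.09783333*3.76*22.4 = 8.23991 Nm^3
Total per kg = 1.61467 + 1.15360 + 8.23991 = 11.00818 Nm^3
Total = 11.00818 * 3.2 = 35.23 Nm^3


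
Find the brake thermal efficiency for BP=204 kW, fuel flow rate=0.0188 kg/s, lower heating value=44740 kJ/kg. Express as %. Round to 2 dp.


eta_BTE = (BP / (mf * LHV)) * 100
Denominator = 0.0188 * 44740 = 841.1120 kW
eta_BTE = (204 / 841.1120) * 100 = 24.25%


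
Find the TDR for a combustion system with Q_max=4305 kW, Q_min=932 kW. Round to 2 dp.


TDR = Q_max / Q_min
TDR = 4305 / 932 = 4.62


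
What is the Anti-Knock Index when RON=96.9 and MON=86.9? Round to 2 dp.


AKI = (RON + MON) / 2
AKI = (96.9 + 86.9) / 2
AKI = 183.8 / 2 = 91.90


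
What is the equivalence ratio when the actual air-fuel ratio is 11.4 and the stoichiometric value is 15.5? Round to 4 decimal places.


phi = AFR_stoich / AFR_actual
phi = 15.5 / 11.4 = 1.3596


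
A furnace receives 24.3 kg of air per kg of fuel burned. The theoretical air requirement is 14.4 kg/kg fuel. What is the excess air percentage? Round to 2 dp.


Excess air = actual - stoichiometric = 24.3 - 14.4 = 9.90 kg/kg fuel
Excess air % = (excess / stoich) * 100 = (9.90 / 14.4) * 100 = 68.75%


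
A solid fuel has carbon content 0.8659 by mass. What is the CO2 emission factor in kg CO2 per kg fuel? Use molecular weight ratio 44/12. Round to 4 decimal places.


EF = C_frac * (M_CO2 / M_C)
EF = 0.8659 * (44/12)
EF = 0.8659 * 3.666667 = 3.1750 kg_CO2/kg_fuel


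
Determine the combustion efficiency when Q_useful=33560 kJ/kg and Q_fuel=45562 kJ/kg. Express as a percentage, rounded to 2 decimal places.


Efficiency = (Q_useful / Q_fuel) * 100
Efficiency = (33560 / 45562) * 100
Efficiency = 0.7366 * 100 = 73.66%


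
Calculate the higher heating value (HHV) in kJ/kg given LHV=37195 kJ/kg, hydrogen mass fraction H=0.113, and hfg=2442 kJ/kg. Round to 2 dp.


HHV = LHV + hfg * 9 * H
Water addition = 2442 * 9 * 0.113 = 2483.514 kJ/kg
HHV = 37195 + 2483.514 = 39678.51 kJ/kg


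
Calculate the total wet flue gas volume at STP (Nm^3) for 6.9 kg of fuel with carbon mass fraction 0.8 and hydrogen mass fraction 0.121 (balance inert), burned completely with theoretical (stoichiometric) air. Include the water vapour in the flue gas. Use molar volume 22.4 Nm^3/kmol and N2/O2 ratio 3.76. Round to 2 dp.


Per kg fuel: CO2 = (C/12 kmol)*22.4 = (0.8/12)*22.4 = 1.49333 Nm^3
Per kg fuel: H2O = (H/2 kmol)*22.4 = (0.121/2)*22.4 = 1.35520 Nm^3
O2 needed per kg fuel = C/12 + H/4 = 0.8/12 + 0.121/4 = 0.09691667 kmol
Per kg fuel: N2 = O2*3.76*22.4 = 0.09691667*3.76*22.4 = 8.16271 Nm^3
Total per kg = 1.49333 + 1.35520 + 8.16271 = 11.01124 Nm^3
Total = 11.01124 * 6.9 = 75.98 Nm^3


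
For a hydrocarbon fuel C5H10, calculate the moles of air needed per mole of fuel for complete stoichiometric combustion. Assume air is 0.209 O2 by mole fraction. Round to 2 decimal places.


Balanced combustion: C5H10 + 7.5 O2 -> 5 CO2 + 5 H2O
O2 needed = C + H/4 = 5 + 10/4 = 7.50 moles
Air moles = O2 / 0.209 = 7.50 / 0.209 = 35.89 moles air


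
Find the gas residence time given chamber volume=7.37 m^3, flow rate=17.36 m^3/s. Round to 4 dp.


tau = V / Q_flow
tau = 7.37 / 17.36 = 0.4245 s


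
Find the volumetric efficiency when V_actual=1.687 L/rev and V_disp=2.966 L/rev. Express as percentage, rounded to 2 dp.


eta_v = (V_actual / V_disp) * 100
Ratio = 1.687 / 2.966 = 0.5688
eta_v = 0.5688 * 100 = 56.88%


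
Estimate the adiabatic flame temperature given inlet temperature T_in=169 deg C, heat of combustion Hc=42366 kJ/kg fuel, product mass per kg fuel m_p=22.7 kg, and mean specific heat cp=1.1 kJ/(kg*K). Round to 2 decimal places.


T_ad = T_in + Hc / (m_p * cp)
Denominator = 22.7 * 1.1 = 24.9700
Temperature rise = 42366 / 24.9700 = 1696.68 K
T_ad = 169 + 1696.68 = 1865.68 deg C


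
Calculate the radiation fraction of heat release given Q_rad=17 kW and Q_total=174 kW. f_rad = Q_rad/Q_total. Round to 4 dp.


f_rad = Q_rad / Q_total
f_rad = 17 / 174 = 0.0977


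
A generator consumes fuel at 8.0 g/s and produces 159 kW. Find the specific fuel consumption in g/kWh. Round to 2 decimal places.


SFC = (mf / BP) * 3600
Rate = 8.0 / 159 = 0.050314 g/(s*kW)
SFC = 0.050314 * 3600 = 181.13 g/kWh


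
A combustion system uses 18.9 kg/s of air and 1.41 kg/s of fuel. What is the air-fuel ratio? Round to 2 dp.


AFR = m_air / m_fuel
AFR = 18.9 / 1.41 = 13.40


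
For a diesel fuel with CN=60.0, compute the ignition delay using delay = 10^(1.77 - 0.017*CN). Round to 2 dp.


delay = 10^(1.77 - 0.017*CN)
Exponent = 1.77 - 0.017*60.0 = 0.7500
delay = 10^0.7500 = 5.62 ms


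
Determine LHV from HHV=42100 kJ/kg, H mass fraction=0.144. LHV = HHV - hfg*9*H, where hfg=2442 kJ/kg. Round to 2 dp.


LHV = HHV - hfg * 9 * H
Water correction = 2442 * 9 * 0.144 = 3164.832 kJ/kg
LHV = 42100 - 3164.832 = 38935.17 kJ/kg


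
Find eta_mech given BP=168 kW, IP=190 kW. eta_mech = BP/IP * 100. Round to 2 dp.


eta_mech = (BP / IP) * 100
Ratio = 168 / 190 = 0.8842
eta_mech = 0.8842 * 100 = 88.42%


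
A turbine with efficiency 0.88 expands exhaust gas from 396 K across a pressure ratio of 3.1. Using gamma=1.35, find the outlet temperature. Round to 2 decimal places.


T_out = T_in * (1 - eta * (1 - PR^(-(gamma-1)/gamma)))
Exponent = -(1.35-1)/1.35 = -0.25925926
PR^exp = 3.1^(-0.25925926) = 0.74577862
Factor = 1 - 0.88*(1 - 0.74577862) = 0.77628519
T_out = 396 * 0.77628519 = 307.41 K


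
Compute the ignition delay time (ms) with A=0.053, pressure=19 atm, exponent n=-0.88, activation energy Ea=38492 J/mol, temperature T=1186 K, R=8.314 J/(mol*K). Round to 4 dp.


tau = A * P^n * exp(Ea/(R*T))
P^n = 19^(-0.88) = 0.07493709
Ea/(R*T) = 38492/(8.314*1186) = 3.903694
exp(Ea/(R*T)) = 49.585280
tau = 0.053 * 0.07493709 * 49.585280 = 0.1969 ms


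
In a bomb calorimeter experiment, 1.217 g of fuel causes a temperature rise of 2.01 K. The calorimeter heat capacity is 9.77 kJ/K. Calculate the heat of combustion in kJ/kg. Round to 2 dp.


Hc = C_cal * delta_T / m_fuel
Q_released = 9.77 * 2.01 = 19.6377 kJ
m_fuel = 1.217 g = 1.217/1000 kg = 0.001217 kg
Hc = 19.6377 / 0.001217 = 16136.15 kJ/kg


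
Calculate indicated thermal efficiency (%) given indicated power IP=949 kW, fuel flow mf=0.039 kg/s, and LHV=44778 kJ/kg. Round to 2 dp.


eta_ith = (IP / (mf * LHV)) * 100
Denominator = 0.039 * 44778 = 1746.3420 kW
eta_ith = (949 / 1746.3420) * 100 = 54.34%


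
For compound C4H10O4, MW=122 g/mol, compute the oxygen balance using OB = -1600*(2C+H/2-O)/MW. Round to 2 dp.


OB = -1600 * (2C + H/2 - O) / MW
Inner = 2*4 + 10/2 - 4 = 9.00
OB = -1600 * 9.00 / 122 = -118.03%


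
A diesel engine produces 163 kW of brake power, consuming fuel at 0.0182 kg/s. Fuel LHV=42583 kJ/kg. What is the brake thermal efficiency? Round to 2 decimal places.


eta_BTE = (BP / (mf * LHV)) * 100
Denominator = 0.0182 * 42583 = 775.0106 kW
eta_BTE = (163 / 775.0106) * 100 = 21.03%


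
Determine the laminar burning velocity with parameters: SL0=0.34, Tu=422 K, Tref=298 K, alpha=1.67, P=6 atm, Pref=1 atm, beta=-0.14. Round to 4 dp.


SL = SL0 * (Tu/Tref)^alpha * (P/Pref)^beta
T ratio = 422/298 = 1.41610738
(T ratio)^alpha = 1.41610738^1.67 = 1.787848
(P/Pref)^beta = 6^(-0.14) = 0.778142
SL = 0.34 * 1.787848 * 0.778142 = 0.4730 m/s


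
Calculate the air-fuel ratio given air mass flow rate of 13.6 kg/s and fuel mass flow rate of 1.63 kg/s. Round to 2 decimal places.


AFR = m_air / m_fuel
AFR = 13.6 / 1.63 = 8.34


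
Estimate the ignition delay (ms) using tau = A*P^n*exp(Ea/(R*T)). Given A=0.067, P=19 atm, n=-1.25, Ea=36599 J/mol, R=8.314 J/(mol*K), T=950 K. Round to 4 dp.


tau = A * P^n * exp(Ea/(R*T))
P^n = 19^(-1.25) = 0.02520914
Ea/(R*T) = 36599/(8.314*950) = 4.633782
exp(Ea/(R*T)) = 102.902502
tau = 0.067 * 0.02520914 * 102.902502 = 0.1738 ms


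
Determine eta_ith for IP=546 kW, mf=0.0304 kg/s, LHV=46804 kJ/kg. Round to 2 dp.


eta_ith = (IP / (mf * LHV)) * 100
Denominator = 0.0304 * 46804 = 1422.8416 kW
eta_ith = (546 / 1422.8416) * 100 = 38.37%


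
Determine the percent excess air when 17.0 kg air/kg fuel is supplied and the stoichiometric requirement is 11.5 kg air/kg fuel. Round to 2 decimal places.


Excess air = actual - stoichiometric = 17.0 - 11.5 = 5.50 kg/kg fuel
Excess air % = (excess / stoich) * 100 = (5.50 / 11.5) * 100 = 47.83%


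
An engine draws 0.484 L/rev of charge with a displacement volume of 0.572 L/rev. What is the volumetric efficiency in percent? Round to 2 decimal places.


eta_v = (V_actual / V_disp) * 100
Ratio = 0.484 / 0.572 = 0.8462
eta_v = 0.8462 * 100 = 84.62%


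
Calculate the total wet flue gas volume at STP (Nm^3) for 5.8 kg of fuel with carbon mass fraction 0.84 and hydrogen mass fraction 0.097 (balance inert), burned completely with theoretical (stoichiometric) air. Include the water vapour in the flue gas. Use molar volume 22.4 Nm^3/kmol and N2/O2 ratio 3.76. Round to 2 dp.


Per kg fuel: CO2 = (C/12 kmol)*22.4 = (0.84/12)*22.4 = 1.56800 Nm^3
Per kg fuel: H2O = (H/2 kmol)*22.4 = (0.097/2)*22.4 = 1.08640 Nm^3
O2 needed per kg fuel = C/12 + H/4 = 0.84/12 + 0.097/4 = 0.09425000 kmol
Per kg fuel: N2 = O2*3.76*22.4 = 0.09425000*3.76*22.4 = 7.93811 Nm^3
Total per kg = 1.56800 + 1.08640 + 7.93811 = 10.59251 Nm^3
Total = 10.59251 * 5.8 = 61.44 Nm^3


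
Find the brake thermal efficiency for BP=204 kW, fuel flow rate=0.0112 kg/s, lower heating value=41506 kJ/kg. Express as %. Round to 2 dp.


eta_BTE = (BP / (mf * LHV)) * 100
Denominator = 0.0112 * 41506 = 464.8672 kW
eta_BTE = (204 / 464.8672) * 100 = 43.88%


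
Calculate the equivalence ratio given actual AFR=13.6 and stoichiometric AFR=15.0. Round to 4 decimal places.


phi = AFR_stoich / AFR_actual
phi = 15.0 / 13.6 = 1.1029


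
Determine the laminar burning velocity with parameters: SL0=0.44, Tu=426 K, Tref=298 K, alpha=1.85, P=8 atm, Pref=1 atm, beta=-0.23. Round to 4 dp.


SL = SL0 * (Tu/Tref)^alpha * (P/Pref)^beta
T ratio = 426/298 = 1.42953020
(T ratio)^alpha = 1.42953020^1.85 = 1.936902
(P/Pref)^beta = 8^(-0.23) = 0.619854
SL = 0.44 * 1.936902 * 0.619854 = 0.5283 m/s


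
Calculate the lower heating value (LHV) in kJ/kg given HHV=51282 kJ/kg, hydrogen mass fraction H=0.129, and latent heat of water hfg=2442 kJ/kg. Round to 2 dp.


LHV = HHV - hfg * 9 * H
Water correction = 2442 * 9 * 0.129 = 2835.162 kJ/kg
LHV = 51282 - 2835.162 = 48446.84 kJ/kg


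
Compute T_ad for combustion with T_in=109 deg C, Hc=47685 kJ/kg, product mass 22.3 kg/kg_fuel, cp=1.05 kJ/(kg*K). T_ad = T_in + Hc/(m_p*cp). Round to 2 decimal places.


T_ad = T_in + Hc / (m_p * cp)
Denominator = 22.3 * 1.05 = 23.4150
Temperature rise = 47685 / 23.4150 = 2036.52 K
T_ad = 109 + 2036.52 = 2145.52 deg C


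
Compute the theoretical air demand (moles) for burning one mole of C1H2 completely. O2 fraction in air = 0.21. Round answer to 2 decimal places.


Balanced combustion: C1H2 + 1.5 O2 -> 1 CO2 + 1 H2O
O2 needed = C + H/4 = 1 + 2/4 = 1.50 moles
Air moles = O2 / 0.21 = 1.50 / 0.21 = 7.14 moles air


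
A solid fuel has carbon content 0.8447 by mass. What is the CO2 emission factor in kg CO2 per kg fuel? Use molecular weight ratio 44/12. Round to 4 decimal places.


EF = C_frac * (M_CO2 / M_C)
EF = 0.8447 * (44/12)
EF = 0.8447 * 3.666667 = 3.0972 kg_CO2/kg_fuel


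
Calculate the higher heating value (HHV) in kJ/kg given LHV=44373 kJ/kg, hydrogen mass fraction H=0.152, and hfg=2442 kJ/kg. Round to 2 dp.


HHV = LHV + hfg * 9 * H
Water addition = 2442 * 9 * 0.152 = 3340.656 kJ/kg
HHV = 44373 + 3340.656 = 47713.66 kJ/kg


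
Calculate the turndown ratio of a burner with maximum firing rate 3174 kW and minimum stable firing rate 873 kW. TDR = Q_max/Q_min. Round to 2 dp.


TDR = Q_max / Q_min
TDR = 3174 / 873 = 3.64


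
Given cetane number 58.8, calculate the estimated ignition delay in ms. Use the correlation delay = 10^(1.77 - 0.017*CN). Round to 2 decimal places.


delay = 10^(1.77 - 0.017*CN)
Exponent = 1.77 - 0.017*58.8 = 0.7704
delay = 10^0.7704 = 5.89 ms


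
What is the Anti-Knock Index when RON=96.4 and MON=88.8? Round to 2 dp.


AKI = (RON + MON) / 2
AKI = (96.4 + 88.8) / 2
AKI = 185.2 / 2 = 92.60


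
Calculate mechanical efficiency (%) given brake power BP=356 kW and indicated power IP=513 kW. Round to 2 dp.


eta_mech = (BP / IP) * 100
Ratio = 356 / 513 = 0.6940
eta_mech = 0.6940 * 100 = 69.40%


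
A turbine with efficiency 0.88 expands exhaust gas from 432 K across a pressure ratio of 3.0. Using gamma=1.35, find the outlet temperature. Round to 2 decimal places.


T_out = T_in * (1 - eta * (1 - PR^(-(gamma-1)/gamma)))
Exponent = -(1.35-1)/1.35 = -0.25925926
PR^exp = 3.0^(-0.25925926) = 0.75214556
Factor = 1 - 0.88*(1 - 0.75214556) = 0.78188809
T_out = 432 * 0.78188809 = 337.78 K


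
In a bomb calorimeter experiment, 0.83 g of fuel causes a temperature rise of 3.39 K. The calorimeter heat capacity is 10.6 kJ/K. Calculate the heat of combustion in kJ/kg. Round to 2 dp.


Hc = C_cal * delta_T / m_fuel
Q_released = 10.6 * 3.39 = 35.9340 kJ
m_fuel = 0.83 g = 0.83/1000 kg = 0.000830 kg
Hc = 35.9340 / 0.000830 = 43293.98 kJ/kg


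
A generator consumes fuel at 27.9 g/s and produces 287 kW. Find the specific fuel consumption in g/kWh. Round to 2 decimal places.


SFC = (mf / BP) * 3600
Rate = 27.9 / 287 = 0.097213 g/(s*kW)
SFC = 0.097213 * 3600 = 349.97 g/kWh


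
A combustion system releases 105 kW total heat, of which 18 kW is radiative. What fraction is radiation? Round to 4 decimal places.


f_rad = Q_rad / Q_total
f_rad = 18 / 105 = 0.1714


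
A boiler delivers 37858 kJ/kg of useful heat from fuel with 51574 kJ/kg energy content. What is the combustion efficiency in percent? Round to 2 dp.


Efficiency = (Q_useful / Q_fuel) * 100
Efficiency = (37858 / 51574) * 100
Efficiency = 0.7341 * 100 = 73.41%
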